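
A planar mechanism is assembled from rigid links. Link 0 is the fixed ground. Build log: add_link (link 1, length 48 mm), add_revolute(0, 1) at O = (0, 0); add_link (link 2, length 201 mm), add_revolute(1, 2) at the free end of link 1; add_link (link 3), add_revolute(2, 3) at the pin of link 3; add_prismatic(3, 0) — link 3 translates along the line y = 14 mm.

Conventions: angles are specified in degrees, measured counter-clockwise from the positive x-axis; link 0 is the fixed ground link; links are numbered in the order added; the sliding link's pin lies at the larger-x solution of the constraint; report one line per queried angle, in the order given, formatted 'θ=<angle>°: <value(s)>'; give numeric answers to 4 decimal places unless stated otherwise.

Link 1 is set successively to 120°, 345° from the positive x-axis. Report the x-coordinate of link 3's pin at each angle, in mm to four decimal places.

geometry: r = 48 mm, L = 201 mm, e = 14 mm
θ=120°: crank pin P = (r cos θ, r sin θ) = (-24.000000, 41.569219)
θ=120°: h = r sin θ − e = 41.569219 − 14 = 27.569219
θ=120°: x = r cos θ + √(L² − h²) = -24.000000 + 199.100322 = 175.100322
θ=345°: crank pin P = (r cos θ, r sin θ) = (46.364440, -12.423314)
θ=345°: h = r sin θ − e = -12.423314 − 14 = -26.423314
θ=345°: x = r cos θ + √(L² − h²) = 46.364440 + 199.255636 = 245.620076

θ=120°: 175.1003
θ=345°: 245.6201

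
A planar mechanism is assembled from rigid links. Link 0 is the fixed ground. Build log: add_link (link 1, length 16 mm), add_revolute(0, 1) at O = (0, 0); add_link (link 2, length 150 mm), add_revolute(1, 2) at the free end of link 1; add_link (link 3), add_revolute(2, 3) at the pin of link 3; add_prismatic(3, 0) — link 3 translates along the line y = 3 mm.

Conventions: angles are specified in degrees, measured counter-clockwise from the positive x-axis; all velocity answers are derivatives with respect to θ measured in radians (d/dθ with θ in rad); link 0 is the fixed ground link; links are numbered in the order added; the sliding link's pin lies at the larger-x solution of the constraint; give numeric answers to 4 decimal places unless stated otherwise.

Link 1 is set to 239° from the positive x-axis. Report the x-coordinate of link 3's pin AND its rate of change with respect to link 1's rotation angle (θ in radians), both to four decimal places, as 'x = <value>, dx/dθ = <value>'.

geometry: r = 16 mm, L = 150 mm, e = 3 mm
crank pin P = (r cos θ, r sin θ) = (-8.240609, -13.714677)
h = r sin θ − e = -13.714677 − 3 = -16.714677
x = r cos θ + √(L² − h²) = -8.240609 + 149.065823 = 140.825214
dx/dθ = −r sin θ − h·r cos θ/√(L² − h²) (θ in radians; h = -16.714677) = 12.790661

x = 140.8252, dx/dθ = 12.7907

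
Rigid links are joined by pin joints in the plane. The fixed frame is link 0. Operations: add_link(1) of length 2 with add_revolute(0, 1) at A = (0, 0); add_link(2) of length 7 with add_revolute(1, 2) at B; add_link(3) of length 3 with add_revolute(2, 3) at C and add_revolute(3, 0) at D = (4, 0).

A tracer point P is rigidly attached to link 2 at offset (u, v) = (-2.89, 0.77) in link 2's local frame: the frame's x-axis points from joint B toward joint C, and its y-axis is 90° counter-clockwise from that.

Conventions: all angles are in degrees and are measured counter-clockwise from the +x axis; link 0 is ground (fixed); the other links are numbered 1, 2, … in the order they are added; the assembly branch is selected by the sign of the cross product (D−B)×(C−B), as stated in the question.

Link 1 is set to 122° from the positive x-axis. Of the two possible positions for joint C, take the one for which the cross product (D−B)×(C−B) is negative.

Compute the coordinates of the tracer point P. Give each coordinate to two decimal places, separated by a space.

A=(0,0), D=(4.00,0)
B = A + 2.00·(cos122°, sin122°) = (-1.0598, 1.6961)
|BD| = 5.3365
circle(B,7.00) ∩ circle(D,3.00): a=6.4160, h=2.7991
  candidates: C₊=(5.9131,2.3108) cross=14.937; C₋=(4.1339,-2.9970) cross=-14.937
  branch - wants cross < 0 → take C=(4.1339,-2.9970) (cross=-14.937)
ex = (C−B)/|BC| = (0.7420,-0.6704); ey = (0.6704,0.7420)
P = B + -2.89·ex + 0.77·ey = (-2.6879,4.2050)

-2.69 4.20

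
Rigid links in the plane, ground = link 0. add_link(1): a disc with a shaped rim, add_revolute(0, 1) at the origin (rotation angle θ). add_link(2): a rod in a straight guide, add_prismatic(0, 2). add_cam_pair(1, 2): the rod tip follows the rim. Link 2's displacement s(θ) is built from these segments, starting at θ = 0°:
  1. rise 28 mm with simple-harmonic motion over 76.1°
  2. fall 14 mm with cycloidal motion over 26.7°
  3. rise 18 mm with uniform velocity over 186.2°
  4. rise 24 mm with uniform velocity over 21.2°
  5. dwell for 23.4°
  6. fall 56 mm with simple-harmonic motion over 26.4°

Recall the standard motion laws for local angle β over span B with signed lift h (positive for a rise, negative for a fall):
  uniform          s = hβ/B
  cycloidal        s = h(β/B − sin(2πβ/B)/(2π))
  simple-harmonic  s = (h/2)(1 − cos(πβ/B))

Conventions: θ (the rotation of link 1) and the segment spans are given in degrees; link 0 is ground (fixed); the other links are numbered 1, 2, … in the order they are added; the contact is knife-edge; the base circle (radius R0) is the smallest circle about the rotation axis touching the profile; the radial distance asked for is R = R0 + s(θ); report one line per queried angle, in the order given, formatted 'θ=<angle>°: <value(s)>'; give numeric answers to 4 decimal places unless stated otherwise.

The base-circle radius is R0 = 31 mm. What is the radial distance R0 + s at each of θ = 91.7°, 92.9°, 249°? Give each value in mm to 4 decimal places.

segment 1 (0° to 76.1°, simple-harmonic, h = 28) is passed completely: s = 0.0000 + (28) = 28.0000
θ = 91.7° falls in segment 2 (76.1° to 102.8°, cycloidal, h = -14): β = 91.7 − 76.1 = 15.6°, B = 26.7°; Δs = -14·(0.5843 − sin(2π·0.5843)/(2π)) = -9.3052; s = 28.0000 − 9.3052 = 18.6948
θ = 92.9° falls in segment 2 (76.1° to 102.8°, cycloidal, h = -14): β = 92.9 − 76.1 = 16.8°, B = 26.7°; Δs = -14·(0.6292 − sin(2π·0.6292)/(2π)) = -10.4257; s = 28.0000 − 10.4257 = 17.5743
segment 2 (76.1° to 102.8°, cycloidal, h = -14) is passed completely: s = 28.0000 + (-14) = 14.0000
θ = 249° falls in segment 3 (102.8° to 289°, uniform, h = 18): β = 249 − 102.8 = 146.2°, B = 186.2°; Δs = 18·146.2/186.2 = 14.1332; s = 14.0000 + 14.1332 = 28.1332
θ=91.7°: R = R0 + s = 31 + 18.6948 = 49.6948
θ=92.9°: R = R0 + s = 31 + 17.5743 = 48.5743
θ=249°: R = R0 + s = 31 + 28.1332 = 59.1332

θ=91.7°: 49.6948
θ=92.9°: 48.5743
θ=249°: 59.1332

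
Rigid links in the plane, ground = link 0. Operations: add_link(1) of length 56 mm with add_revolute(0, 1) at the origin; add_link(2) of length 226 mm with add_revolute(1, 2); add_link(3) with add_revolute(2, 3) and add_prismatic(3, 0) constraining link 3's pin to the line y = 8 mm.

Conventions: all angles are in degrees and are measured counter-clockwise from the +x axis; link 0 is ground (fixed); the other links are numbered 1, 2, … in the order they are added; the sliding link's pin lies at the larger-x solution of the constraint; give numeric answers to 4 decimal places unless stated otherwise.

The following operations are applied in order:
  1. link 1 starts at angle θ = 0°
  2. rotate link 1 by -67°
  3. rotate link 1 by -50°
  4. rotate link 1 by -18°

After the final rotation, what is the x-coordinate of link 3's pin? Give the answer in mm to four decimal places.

geometry: r = 56 mm, L = 226 mm, e = 8 mm; θ starts at 0°
rotate link 1 by -67°: θ ← 0° -67° = -67°
rotate link 1 by -50°: θ ← -67° -50° = -117°
rotate link 1 by -18°: θ ← -117° -18° = -135°
crank pin P = (r cos θ, r sin θ) = (-39.597980, -39.597980)
h = r sin θ − e = -39.597980 − 8 = -47.597980
x = r cos θ + √(L² − h²) = -39.597980 + 220.930832 = 181.332852

181.3329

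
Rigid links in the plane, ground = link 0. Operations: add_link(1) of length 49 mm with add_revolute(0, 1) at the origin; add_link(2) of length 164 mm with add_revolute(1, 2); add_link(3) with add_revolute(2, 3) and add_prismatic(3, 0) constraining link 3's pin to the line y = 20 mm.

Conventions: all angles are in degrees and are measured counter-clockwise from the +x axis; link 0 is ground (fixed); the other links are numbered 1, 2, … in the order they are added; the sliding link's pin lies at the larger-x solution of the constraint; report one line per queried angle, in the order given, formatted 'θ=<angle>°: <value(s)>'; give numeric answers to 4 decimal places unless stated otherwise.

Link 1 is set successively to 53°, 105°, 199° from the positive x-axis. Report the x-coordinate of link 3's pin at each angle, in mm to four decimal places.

geometry: r = 49 mm, L = 164 mm, e = 20 mm
θ=53°: crank pin P = (r cos θ, r sin θ) = (29.488936, 39.133140)
θ=53°: h = r sin θ − e = 39.133140 − 20 = 19.133140
θ=53°: x = r cos θ + √(L² − h²) = 29.488936 + 162.880088 = 192.369024
θ=105°: crank pin P = (r cos θ, r sin θ) = (-12.682133, 47.330365)
θ=105°: h = r sin θ − e = 47.330365 − 20 = 27.330365
θ=105°: x = r cos θ + √(L² − h²) = -12.682133 + 161.706682 = 149.024549
θ=199°: crank pin P = (r cos θ, r sin θ) = (-46.330410, -15.952840)
θ=199°: h = r sin θ − e = -15.952840 − 20 = -35.952840
θ=199°: x = r cos θ + √(L² − h²) = -46.330410 + 160.010604 = 113.680194

θ=53°: 192.3690
θ=105°: 149.0245
θ=199°: 113.6802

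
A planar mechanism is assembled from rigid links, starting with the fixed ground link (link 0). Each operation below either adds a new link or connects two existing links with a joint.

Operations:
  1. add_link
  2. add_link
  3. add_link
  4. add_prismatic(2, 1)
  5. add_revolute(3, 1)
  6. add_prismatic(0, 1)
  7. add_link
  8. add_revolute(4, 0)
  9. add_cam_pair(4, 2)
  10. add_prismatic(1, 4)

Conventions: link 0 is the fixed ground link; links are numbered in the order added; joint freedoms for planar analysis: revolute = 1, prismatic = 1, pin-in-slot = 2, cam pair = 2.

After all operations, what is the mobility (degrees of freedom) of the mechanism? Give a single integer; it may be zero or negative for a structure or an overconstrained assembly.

ground; <1,0,0>
#1 <2,0,0>
#2 <3,0,0>
#3 <4,0,0>
P:2↔1 J1 <4,1,0>
R:3↔1 J1 <4,2,0>
P:0↔1 J1 <4,3,0>
#4 <5,3,0>
R:4↔0 J1 <5,4,0>
C:4↔2 J2 <5,4,1>
P:1↔4 J1 <5,5,1>
3×4 − 2×5 − 1×1 = 1

M = 1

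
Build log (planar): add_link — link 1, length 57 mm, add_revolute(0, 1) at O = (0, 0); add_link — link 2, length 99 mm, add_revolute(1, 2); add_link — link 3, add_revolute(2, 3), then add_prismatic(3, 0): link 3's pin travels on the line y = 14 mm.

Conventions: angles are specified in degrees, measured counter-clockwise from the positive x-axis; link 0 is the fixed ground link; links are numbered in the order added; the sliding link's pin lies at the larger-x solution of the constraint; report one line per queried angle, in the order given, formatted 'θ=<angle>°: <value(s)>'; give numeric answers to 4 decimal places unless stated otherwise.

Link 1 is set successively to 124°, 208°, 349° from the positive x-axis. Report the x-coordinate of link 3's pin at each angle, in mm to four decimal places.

geometry: r = 57 mm, L = 99 mm, e = 14 mm
θ=124°: crank pin P = (r cos θ, r sin θ) = (-31.873995, 47.255142)
θ=124°: h = r sin θ − e = 47.255142 − 14 = 33.255142
θ=124°: x = r cos θ + √(L² − h²) = -31.873995 + 93.247496 = 61.373501
θ=208°: crank pin P = (r cos θ, r sin θ) = (-50.328013, -26.759879)
θ=208°: h = r sin θ − e = -26.759879 − 14 = -40.759879
θ=208°: x = r cos θ + √(L² − h²) = -50.328013 + 90.219911 = 39.891898
θ=349°: crank pin P = (r cos θ, r sin θ) = (55.952749, -10.876113)
θ=349°: h = r sin θ − e = -10.876113 − 14 = -24.876113
θ=349°: x = r cos θ + √(L² − h²) = 55.952749 + 95.823687 = 151.776437

θ=124°: 61.3735
θ=208°: 39.8919
θ=349°: 151.7764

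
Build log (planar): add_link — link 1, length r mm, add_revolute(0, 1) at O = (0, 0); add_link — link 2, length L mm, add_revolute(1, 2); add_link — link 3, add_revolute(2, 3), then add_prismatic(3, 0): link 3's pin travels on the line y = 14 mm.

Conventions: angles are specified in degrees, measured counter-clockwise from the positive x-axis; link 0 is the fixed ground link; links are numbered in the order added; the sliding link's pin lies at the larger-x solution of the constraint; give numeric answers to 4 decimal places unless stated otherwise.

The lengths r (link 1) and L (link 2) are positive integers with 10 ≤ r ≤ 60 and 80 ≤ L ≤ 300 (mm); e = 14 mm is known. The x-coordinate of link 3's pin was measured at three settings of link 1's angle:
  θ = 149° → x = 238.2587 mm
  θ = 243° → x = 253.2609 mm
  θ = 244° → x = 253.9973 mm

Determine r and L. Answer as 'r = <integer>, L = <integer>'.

constraint per measurement: (x − r cos θ)² + (r sin θ − e)² = L²
subtracting the θ₁ and θ₂ equations cancels the r² and L² terms:
r = (x₁² − x₂²) / (2[(x₁cos θ₁ + e sin θ₁) − (x₂cos θ₂ + e sin θ₂)]) = 53.0000 → r = 53
L² = (x₁ − r cos θ₁)² + (r sin θ₁ − e)² = 80656.0137 → L = 284.0000 → L = 284
check at θ₃=244°: x = 253.9973 (printed 253.9973) ✓

r = 53, L = 284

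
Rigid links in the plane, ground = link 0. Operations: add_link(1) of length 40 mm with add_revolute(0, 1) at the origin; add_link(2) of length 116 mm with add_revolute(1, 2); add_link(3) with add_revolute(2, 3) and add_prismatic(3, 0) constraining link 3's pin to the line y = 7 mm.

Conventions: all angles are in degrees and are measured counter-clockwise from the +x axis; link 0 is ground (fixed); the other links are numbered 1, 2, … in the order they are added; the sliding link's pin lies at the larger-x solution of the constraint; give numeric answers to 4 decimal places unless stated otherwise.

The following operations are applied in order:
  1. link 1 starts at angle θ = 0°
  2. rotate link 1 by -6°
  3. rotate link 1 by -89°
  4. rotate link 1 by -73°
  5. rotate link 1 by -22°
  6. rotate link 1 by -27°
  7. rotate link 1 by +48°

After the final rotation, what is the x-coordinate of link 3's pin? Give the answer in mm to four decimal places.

geometry: r = 40 mm, L = 116 mm, e = 7 mm; θ starts at 0°
rotate link 1 by -6°: θ ← 0° -6° = -6°
rotate link 1 by -89°: θ ← -6° -89° = -95°
rotate link 1 by -73°: θ ← -95° -73° = -168°
rotate link 1 by -22°: θ ← -168° -22° = -190°
rotate link 1 by -27°: θ ← -190° -27° = -217°
rotate link 1 by +48°: θ ← -217° +48° = -169°
crank pin P = (r cos θ, r sin θ) = (-39.265087, -7.632360)
h = r sin θ − e = -7.632360 − 7 = -14.632360
x = r cos θ + √(L² − h²) = -39.265087 + 115.073429 = 75.808342

75.8083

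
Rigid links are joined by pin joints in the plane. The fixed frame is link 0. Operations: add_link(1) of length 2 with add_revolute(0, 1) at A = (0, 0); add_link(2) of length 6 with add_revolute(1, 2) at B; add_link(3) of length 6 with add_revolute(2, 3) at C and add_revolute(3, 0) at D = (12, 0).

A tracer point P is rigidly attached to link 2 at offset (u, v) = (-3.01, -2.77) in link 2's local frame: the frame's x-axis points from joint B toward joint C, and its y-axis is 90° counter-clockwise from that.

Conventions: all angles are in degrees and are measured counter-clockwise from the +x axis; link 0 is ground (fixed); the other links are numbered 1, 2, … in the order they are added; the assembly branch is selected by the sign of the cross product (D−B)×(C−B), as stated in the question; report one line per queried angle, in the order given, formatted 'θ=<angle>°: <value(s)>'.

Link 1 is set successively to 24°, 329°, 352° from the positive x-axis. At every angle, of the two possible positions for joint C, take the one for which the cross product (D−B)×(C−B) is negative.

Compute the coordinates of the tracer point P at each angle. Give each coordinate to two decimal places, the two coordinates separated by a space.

A=(0,0), D=(12.00,0)
θ=24°: B = A + 2.00·(cos24°, sin24°) = (1.8271, 0.8135)
θ=24°: |BD| = 10.2054
θ=24°: circle(B,6.00) ∩ circle(D,6.00): a=5.1027, h=3.1564
θ=24°:   candidates: C₊=(7.1651,3.5530) cross=32.212; C₋=(6.6620,-2.7396) cross=-32.212
θ=24°:   branch - wants cross < 0 → take C=(6.6620,-2.7396) (cross=-32.212)
θ=24°: ex = (C−B)/|BC| = (0.8058,-0.5922); ey = (0.5922,0.8058)
θ=24°: P = B + -3.01·ex + -2.77·ey = (-2.2387,0.3638)
θ=329°: B = A + 2.00·(cos329°, sin329°) = (1.7143, -1.0301)
θ=329°: |BD| = 10.3371
θ=329°: circle(B,6.00) ∩ circle(D,6.00): a=5.1686, h=3.0473
θ=329°:   candidates: C₊=(6.5535,2.5171) cross=31.500; C₋=(7.1608,-3.5472) cross=-31.500
θ=329°:   branch - wants cross < 0 → take C=(7.1608,-3.5472) (cross=-31.500)
θ=329°: ex = (C−B)/|BC| = (0.9077,-0.4195); ey = (0.4195,0.9077)
θ=329°: P = B + -3.01·ex + -2.77·ey = (-2.1800,-2.2818)
θ=352°: B = A + 2.00·(cos352°, sin352°) = (1.9805, -0.2783)
θ=352°: |BD| = 10.0233
θ=352°: circle(B,6.00) ∩ circle(D,6.00): a=5.0117, h=3.2990
θ=352°:   candidates: C₊=(6.8987,3.1585) cross=33.067; C₋=(7.0819,-3.4369) cross=-33.067
θ=352°:   branch - wants cross < 0 → take C=(7.0819,-3.4369) (cross=-33.067)
θ=352°: ex = (C−B)/|BC| = (0.8502,-0.5264); ey = (0.5264,0.8502)
θ=352°: P = B + -3.01·ex + -2.77·ey = (-2.0368,-1.0489)

θ=24°: -2.24 0.36
θ=329°: -2.18 -2.28
θ=352°: -2.04 -1.05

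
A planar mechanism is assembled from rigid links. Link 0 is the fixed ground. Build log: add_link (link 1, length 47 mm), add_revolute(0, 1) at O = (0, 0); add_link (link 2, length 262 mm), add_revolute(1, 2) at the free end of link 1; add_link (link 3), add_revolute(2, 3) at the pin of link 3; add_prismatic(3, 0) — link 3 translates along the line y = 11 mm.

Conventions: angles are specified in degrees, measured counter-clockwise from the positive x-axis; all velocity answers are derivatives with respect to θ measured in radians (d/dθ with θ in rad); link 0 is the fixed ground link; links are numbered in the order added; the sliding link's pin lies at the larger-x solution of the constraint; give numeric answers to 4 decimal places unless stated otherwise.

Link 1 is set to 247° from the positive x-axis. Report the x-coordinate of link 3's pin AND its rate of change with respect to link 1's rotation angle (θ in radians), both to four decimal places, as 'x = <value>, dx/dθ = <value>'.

geometry: r = 47 mm, L = 262 mm, e = 11 mm
crank pin P = (r cos θ, r sin θ) = (-18.364363, -43.263728)
h = r sin θ − e = -43.263728 − 11 = -54.263728
x = r cos θ + √(L² − h²) = -18.364363 + 256.319035 = 237.954672
dx/dθ = −r sin θ − h·r cos θ/√(L² − h²) (θ in radians; h = -54.263728) = 39.375922

x = 237.9547, dx/dθ = 39.3759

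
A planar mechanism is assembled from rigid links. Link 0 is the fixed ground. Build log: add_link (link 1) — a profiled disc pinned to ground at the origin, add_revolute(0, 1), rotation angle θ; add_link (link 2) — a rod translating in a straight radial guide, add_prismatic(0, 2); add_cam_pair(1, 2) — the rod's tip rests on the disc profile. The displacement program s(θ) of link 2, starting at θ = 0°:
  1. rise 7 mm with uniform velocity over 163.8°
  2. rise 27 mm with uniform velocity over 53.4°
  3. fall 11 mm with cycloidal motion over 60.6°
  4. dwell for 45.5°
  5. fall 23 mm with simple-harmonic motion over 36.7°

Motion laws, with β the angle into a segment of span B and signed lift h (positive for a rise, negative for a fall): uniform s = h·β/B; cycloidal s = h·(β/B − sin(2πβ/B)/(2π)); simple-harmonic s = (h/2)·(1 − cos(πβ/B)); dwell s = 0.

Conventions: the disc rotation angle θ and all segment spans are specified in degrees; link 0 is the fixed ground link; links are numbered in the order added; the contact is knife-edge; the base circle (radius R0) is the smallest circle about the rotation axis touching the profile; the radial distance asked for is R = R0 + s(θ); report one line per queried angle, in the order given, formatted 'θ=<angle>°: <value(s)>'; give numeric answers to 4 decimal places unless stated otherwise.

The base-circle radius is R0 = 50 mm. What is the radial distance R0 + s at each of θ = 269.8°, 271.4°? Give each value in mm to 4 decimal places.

seg 1 [0°–163.8°] uniform, h=7: full span → s += 7 → s = 7.0000
seg 2 [163.8°–217.2°] uniform, h=27: full span → s += 27 → s = 34.0000
seg 3 [217.2°–277.8°] cycloidal, h=-11: θ=269.8° here. β=52.6, B=60.6. -11·(0.8680 − sin(2π·0.8680)/(2π)) = -10.8391 → s = 23.1609
seg 3 [217.2°–277.8°] cycloidal, h=-11: θ=271.4° here. β=54.2, B=60.6. -11·(0.8944 − sin(2π·0.8944)/(2π)) = -10.9166 → s = 23.0834
θ=269.8°: R = R0 + s = 50 + 23.1609 = 73.1609
θ=271.4°: R = R0 + s = 50 + 23.0834 = 73.0834

θ=269.8°: 73.1609
θ=271.4°: 73.0834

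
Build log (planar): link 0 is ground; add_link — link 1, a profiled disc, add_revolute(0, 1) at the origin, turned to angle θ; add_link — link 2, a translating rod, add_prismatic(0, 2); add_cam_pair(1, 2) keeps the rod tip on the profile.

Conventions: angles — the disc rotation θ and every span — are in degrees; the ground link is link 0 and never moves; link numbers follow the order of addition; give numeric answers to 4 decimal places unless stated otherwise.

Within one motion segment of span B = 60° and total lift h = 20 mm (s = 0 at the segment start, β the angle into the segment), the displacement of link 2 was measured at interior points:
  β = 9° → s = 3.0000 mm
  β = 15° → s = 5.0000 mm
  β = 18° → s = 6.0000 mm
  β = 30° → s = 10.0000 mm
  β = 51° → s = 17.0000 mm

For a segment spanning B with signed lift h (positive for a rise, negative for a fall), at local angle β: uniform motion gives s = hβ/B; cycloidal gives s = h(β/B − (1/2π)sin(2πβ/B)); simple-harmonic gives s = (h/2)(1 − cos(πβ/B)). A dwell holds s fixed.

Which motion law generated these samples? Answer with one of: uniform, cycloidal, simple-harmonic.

candidates at β/B = r: uniform s = h·r (linear in β); cycloidal s = h·(r − sin(2πr)/(2π)); simple-harmonic s = (h/2)(1 − cos(πr))
β=9°: printed 3.0000 | uniform 3.0000, cycloidal 0.4248, simple-harmonic 1.0899
β=15°: printed 5.0000 | uniform 5.0000, cycloidal 1.8169, simple-harmonic 2.9289
β=18°: printed 6.0000 | uniform 6.0000, cycloidal 2.9727, simple-harmonic 4.1221
β=30°: printed 10.0000 | uniform 10.0000, cycloidal 10.0000, simple-harmonic 10.0000
β=51°: printed 17.0000 | uniform 17.0000, cycloidal 19.5752, simple-harmonic 18.9101
only one law matches every sample → uniform

uniform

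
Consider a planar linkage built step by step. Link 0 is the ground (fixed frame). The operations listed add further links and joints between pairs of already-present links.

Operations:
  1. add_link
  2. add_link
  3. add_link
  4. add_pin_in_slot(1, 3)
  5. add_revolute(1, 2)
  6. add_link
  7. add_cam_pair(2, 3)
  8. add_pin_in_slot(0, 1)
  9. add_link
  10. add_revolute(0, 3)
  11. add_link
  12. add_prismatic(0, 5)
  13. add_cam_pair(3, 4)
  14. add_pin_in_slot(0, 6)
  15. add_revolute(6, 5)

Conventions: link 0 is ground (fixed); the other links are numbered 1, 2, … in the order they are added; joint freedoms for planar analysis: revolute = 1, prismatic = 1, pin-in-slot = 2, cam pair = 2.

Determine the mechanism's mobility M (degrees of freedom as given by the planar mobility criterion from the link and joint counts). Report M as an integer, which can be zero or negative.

ground; <1,0,0>
#1 <2,0,0>
#2 <3,0,0>
#3 <4,0,0>
PS:1↔3 J2 <4,0,1>
R:1↔2 J1 <4,1,1>
#4 <5,1,1>
C:2↔3 J2 <5,1,2>
PS:0↔1 J2 <5,1,3>
#5 <6,1,3>
R:0↔3 J1 <6,2,3>
#6 <7,2,3>
P:0↔5 J1 <7,3,3>
C:3↔4 J2 <7,3,4>
PS:0↔6 J2 <7,3,5>
R:6↔5 J1 <7,4,5>
3×6 − 2×4 − 1×5 = 5

M = 5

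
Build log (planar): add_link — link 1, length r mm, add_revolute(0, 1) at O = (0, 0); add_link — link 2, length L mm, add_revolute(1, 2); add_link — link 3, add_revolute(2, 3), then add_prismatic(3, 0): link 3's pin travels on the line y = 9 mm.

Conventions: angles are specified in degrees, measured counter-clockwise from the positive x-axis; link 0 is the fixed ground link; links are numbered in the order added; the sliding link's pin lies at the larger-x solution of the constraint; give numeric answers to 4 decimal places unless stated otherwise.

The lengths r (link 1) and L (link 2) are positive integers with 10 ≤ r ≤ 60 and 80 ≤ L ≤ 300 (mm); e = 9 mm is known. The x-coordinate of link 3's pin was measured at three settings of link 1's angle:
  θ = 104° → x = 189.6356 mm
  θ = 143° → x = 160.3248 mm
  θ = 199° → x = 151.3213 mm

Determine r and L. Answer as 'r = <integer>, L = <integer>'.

constraint per measurement: (x − r cos θ)² + (r sin θ − e)² = L²
subtracting the θ₁ and θ₂ equations cancels the r² and L² terms:
r = (x₁² − x₂²) / (2[(x₁cos θ₁ + e sin θ₁) − (x₂cos θ₂ + e sin θ₂)]) = 59.9998 → r = 60
L² = (x₁ − r cos θ₁)² + (r sin θ₁ − e)² = 44099.9819 → L = 210.0000 → L = 210
check at θ₃=199°: x = 151.3213 (printed 151.3213) ✓

r = 60, L = 210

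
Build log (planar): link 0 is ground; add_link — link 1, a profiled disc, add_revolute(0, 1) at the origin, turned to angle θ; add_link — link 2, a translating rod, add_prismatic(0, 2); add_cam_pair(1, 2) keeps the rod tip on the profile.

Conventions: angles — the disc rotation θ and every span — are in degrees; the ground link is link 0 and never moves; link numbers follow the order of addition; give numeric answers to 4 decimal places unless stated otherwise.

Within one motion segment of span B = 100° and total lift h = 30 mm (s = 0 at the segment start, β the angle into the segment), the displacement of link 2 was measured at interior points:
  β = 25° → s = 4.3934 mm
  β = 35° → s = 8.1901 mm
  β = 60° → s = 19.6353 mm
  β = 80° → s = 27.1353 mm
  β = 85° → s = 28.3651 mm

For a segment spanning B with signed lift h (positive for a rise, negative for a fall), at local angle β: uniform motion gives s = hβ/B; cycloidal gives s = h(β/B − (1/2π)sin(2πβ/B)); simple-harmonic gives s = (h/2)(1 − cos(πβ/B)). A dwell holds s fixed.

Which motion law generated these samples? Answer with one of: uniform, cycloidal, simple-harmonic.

candidates at β/B = r: uniform s = h·r (linear in β); cycloidal s = h·(r − sin(2πr)/(2π)); simple-harmonic s = (h/2)(1 − cos(πr))
β=25°: printed 4.3934 | uniform 7.5000, cycloidal 2.7254, simple-harmonic 4.3934
β=35°: printed 8.1901 | uniform 10.5000, cycloidal 6.6372, simple-harmonic 8.1901
β=60°: printed 19.6353 | uniform 18.0000, cycloidal 20.8065, simple-harmonic 19.6353
β=80°: printed 27.1353 | uniform 24.0000, cycloidal 28.5410, simple-harmonic 27.1353
β=85°: printed 28.3651 | uniform 25.5000, cycloidal 29.3628, simple-harmonic 28.3651
only one law matches every sample → simple-harmonic

simple-harmonic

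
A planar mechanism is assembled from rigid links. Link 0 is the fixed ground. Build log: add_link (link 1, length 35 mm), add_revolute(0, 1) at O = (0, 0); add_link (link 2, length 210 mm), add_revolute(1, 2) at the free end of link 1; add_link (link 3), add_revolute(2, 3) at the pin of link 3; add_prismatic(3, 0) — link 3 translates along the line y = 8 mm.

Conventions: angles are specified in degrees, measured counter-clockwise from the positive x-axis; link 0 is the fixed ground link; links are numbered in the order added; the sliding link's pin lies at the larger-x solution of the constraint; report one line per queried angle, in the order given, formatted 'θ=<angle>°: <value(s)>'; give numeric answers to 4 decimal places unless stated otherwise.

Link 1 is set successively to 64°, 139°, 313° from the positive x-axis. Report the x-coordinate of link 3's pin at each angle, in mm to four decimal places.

geometry: r = 35 mm, L = 210 mm, e = 8 mm
θ=64°: crank pin P = (r cos θ, r sin θ) = (15.342990, 31.457792)
θ=64°: h = r sin θ − e = 31.457792 − 8 = 23.457792
θ=64°: x = r cos θ + √(L² − h²) = 15.342990 + 208.685725 = 224.028716
θ=139°: crank pin P = (r cos θ, r sin θ) = (-26.414835, 22.962066)
θ=139°: h = r sin θ − e = 22.962066 − 8 = 14.962066
θ=139°: x = r cos θ + √(L² − h²) = -26.414835 + 209.466314 = 183.051478
θ=313°: crank pin P = (r cos θ, r sin θ) = (23.869943, -25.597380)
θ=313°: h = r sin θ − e = -25.597380 − 8 = -33.597380
θ=313°: x = r cos θ + √(L² − h²) = 23.869943 + 207.294998 = 231.164940

θ=64°: 224.0287
θ=139°: 183.0515
θ=313°: 231.1649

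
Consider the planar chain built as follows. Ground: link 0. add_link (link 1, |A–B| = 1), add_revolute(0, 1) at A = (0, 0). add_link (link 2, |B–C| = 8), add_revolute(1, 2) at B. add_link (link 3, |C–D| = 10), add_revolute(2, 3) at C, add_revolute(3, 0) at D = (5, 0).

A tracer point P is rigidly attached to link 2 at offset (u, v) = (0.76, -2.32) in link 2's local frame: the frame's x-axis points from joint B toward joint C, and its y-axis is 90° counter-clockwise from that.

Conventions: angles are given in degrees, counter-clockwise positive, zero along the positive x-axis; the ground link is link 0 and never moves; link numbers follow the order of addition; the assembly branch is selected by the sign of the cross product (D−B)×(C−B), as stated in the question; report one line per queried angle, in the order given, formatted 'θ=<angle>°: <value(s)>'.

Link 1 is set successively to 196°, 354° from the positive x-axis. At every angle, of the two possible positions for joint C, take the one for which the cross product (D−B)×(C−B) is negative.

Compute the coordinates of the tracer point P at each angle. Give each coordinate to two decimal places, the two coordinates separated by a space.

A=(0,0), D=(5.00,0)
θ=196°: B = A + 1.00·(cos196°, sin196°) = (-0.9613, -0.2756)
θ=196°: |BD| = 5.9676
θ=196°: circle(B,8.00) ∩ circle(D,10.00): a=-0.0325, h=7.9999
θ=196°:   candidates: C₊=(-1.3632,7.7143) cross=47.741; C₋=(-0.6242,-8.2685) cross=-47.741
θ=196°:   branch - wants cross < 0 → take C=(-0.6242,-8.2685) (cross=-47.741)
θ=196°: ex = (C−B)/|BC| = (0.0421,-0.9991); ey = (0.9991,0.0421)
θ=196°: P = B + 0.76·ex + -2.32·ey = (-3.2472,-1.1327)
θ=354°: B = A + 1.00·(cos354°, sin354°) = (0.9945, -0.1045)
θ=354°: |BD| = 4.0068
θ=354°: circle(B,8.00) ∩ circle(D,10.00): a=-2.4889, h=7.6030
θ=354°:   candidates: C₊=(-1.6919,7.4309) cross=30.464; C₋=(-1.2952,-7.7699) cross=-30.464
θ=354°:   branch - wants cross < 0 → take C=(-1.2952,-7.7699) (cross=-30.464)
θ=354°: ex = (C−B)/|BC| = (-0.2862,-0.9582); ey = (0.9582,-0.2862)
θ=354°: P = B + 0.76·ex + -2.32·ey = (-1.4459,-0.1687)

θ=196°: -3.25 -1.13
θ=354°: -1.45 -0.17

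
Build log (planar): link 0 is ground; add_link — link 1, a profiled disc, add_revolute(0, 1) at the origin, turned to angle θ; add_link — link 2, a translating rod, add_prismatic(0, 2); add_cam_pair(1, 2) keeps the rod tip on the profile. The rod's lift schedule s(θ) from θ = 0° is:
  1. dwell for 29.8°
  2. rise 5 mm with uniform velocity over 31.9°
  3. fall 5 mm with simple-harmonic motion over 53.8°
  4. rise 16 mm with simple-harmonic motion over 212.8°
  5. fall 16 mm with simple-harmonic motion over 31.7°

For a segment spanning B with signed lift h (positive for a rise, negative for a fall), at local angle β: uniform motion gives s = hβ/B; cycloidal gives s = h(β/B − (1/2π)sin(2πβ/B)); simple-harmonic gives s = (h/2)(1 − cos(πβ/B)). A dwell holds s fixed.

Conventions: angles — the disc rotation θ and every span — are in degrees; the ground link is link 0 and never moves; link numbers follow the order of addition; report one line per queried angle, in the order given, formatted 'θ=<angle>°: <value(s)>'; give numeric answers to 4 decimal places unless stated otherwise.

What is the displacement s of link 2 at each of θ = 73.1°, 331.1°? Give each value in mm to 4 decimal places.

seg 1 [0°–29.8°] dwell: s stays 0.0000
seg 2 [29.8°–61.7°] uniform, h=5: full span → s += 5 → s = 5.0000
seg 3 [61.7°–115.5°] simple-harmonic, h=-5: θ=73.1° here. β=11.4, B=53.8. -5/2·(1 − cos(π·0.2119)) = -0.5338 → s = 4.4662
seg 3 [61.7°–115.5°] simple-harmonic, h=-5: full span → s += -5 → s = 0.0000
seg 4 [115.5°–328.3°] simple-harmonic, h=16: full span → s += 16 → s = 16.0000
seg 5 [328.3°–360°] simple-harmonic, h=-16: θ=331.1° here. β=2.8, B=31.7. -16/2·(1 − cos(π·0.0883)) = -0.3060 → s = 15.6940

θ=73.1°: 4.4662
θ=331.1°: 15.6940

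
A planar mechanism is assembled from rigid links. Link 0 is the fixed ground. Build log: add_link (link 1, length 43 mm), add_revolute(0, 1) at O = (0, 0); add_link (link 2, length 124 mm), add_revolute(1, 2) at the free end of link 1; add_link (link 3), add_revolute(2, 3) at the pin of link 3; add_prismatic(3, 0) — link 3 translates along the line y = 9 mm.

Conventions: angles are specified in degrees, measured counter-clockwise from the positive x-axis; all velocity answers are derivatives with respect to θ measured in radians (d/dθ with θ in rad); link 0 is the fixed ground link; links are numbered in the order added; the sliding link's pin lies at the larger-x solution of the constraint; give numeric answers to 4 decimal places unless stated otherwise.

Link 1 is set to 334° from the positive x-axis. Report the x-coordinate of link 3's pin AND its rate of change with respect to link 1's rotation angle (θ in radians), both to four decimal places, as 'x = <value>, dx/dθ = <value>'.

geometry: r = 43 mm, L = 124 mm, e = 9 mm
crank pin P = (r cos θ, r sin θ) = (38.648144, -18.849959)
h = r sin θ − e = -18.849959 − 9 = -27.849959
x = r cos θ + √(L² − h²) = 38.648144 + 120.832031 = 159.480175
dx/dθ = −r sin θ − h·r cos θ/√(L² − h²) (θ in radians; h = -27.849959) = 27.757773

x = 159.4802, dx/dθ = 27.7578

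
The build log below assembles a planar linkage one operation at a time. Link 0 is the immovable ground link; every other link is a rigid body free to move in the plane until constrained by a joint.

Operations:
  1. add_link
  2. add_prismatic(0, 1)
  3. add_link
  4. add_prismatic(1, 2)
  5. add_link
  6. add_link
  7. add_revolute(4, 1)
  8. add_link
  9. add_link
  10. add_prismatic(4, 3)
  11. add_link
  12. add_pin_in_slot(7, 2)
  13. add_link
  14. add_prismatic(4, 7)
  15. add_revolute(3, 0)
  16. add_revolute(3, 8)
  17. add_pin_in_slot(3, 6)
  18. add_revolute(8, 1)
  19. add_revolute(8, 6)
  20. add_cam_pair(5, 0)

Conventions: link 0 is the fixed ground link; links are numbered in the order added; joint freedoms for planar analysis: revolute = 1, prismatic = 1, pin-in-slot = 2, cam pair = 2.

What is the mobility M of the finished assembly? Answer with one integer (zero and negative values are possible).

link 0 = ground. State L|J1|J2 = 1|0|0
+link1  2|0|0
P(0,1) f=1→J1  2|1|0
+link2  3|1|0
P(1,2) f=1→J1  3|2|0
+link3  4|2|0
+link4  5|2|0
R(4,1) f=1→J1  5|3|0
+link5  6|3|0
+link6  7|3|0
P(4,3) f=1→J1  7|4|0
+link7  8|4|0
PS(7,2) f=2→J2  8|4|1
+link8  9|4|1
P(4,7) f=1→J1  9|5|1
R(3,0) f=1→J1  9|6|1
R(3,8) f=1→J1  9|7|1
PS(3,6) f=2→J2  9|7|2
R(8,1) f=1→J1  9|8|2
R(8,6) f=1→J1  9|9|2
C(5,0) f=2→J2  9|9|3
M = 3(9−1)−2·9−3 = 24−18−3 = 3

M = 3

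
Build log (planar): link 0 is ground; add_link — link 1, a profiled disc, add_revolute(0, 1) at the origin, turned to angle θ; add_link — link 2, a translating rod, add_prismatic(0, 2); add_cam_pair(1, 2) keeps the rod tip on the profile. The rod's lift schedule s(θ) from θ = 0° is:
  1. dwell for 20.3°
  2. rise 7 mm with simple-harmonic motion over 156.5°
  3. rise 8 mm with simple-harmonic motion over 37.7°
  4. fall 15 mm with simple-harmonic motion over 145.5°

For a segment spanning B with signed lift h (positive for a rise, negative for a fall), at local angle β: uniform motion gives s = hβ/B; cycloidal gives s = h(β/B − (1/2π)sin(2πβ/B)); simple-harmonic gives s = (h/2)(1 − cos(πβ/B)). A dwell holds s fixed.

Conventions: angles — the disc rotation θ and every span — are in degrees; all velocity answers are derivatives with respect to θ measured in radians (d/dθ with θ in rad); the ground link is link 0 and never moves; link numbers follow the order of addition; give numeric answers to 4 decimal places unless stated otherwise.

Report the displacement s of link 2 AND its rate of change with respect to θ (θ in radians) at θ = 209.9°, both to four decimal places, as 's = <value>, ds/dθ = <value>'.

seg 1 [0°–20.3°] dwell: s stays 0.0000
seg 2 [20.3°–176.8°] simple-harmonic, h=7: full span → s += 7 → s = 7.0000
seg 3 [176.8°–214.5°] simple-harmonic, h=8: θ=209.9° here. β=33.1, B=37.7. 8/2·(1 − cos(π·0.8780)) = 7.7097 → s = 14.7097
velocity in seg [176.8°–214.5°] (simple-harmonic), θ in radians: β = 33.1° = 0.5777 rad, B = 37.7° = 0.6580 rad; ds/dθ = (πh/(2B)) sin(πβ/B) = (π·8/(2·0.6580)) sin(π·0.8780) = 7.142812 mm/rad

s = 14.7097, ds/dθ = 7.1428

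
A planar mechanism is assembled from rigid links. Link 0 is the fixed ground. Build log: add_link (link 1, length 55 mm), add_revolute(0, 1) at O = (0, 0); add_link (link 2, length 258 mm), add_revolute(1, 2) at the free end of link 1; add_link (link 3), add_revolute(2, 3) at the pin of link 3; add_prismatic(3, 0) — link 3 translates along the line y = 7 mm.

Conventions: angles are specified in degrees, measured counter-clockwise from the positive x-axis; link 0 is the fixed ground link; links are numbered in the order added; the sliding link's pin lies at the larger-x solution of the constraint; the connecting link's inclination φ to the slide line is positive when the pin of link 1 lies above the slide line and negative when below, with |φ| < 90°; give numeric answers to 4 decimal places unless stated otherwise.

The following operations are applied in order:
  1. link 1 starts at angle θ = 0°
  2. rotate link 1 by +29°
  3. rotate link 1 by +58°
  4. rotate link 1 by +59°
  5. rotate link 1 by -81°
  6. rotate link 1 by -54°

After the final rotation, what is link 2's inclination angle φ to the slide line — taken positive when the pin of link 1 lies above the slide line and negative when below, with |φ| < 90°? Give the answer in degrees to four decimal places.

geometry: r = 55 mm, L = 258 mm, e = 7 mm; θ starts at 0°
rotate link 1 by +29°: θ ← 0° +29° = 29°
rotate link 1 by +58°: θ ← 29° +58° = 87°
rotate link 1 by +59°: θ ← 87° +59° = 146°
rotate link 1 by -81°: θ ← 146° -81° = 65°
rotate link 1 by -54°: θ ← 65° -54° = 11°
h = r sin θ − e = 10.494495 − 7 = 3.494495
sin φ = h / L = 3.494495 / 258 = 0.01354455
φ = arcsin(0.01354455) = 0.776069°

0.7761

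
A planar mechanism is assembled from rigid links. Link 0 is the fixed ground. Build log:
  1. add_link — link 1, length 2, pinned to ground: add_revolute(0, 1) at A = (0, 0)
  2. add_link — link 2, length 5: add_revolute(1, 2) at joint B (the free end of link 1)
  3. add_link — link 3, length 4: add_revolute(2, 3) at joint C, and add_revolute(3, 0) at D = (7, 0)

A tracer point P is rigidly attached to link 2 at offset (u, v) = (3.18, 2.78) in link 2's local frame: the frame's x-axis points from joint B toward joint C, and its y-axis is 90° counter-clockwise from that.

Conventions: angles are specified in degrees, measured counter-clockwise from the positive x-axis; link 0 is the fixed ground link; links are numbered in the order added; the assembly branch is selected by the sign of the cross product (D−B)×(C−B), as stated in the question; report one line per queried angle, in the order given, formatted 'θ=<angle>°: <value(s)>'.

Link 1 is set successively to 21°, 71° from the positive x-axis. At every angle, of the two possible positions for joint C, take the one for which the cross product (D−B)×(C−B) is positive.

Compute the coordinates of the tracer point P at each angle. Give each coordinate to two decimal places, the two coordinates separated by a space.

A=(0,0), D=(7.00,0)
θ=21°: B = A + 2.00·(cos21°, sin21°) = (1.8672, 0.7167)
θ=21°: |BD| = 5.1826
θ=21°: circle(B,5.00) ∩ circle(D,4.00): a=3.4596, h=3.6099
θ=21°:   candidates: C₊=(5.7927,3.8135) cross=18.709; C₋=(4.7943,-3.3369) cross=-18.709
θ=21°:   branch + wants cross > 0 → take C=(5.7927,3.8135) (cross=18.709)
θ=21°: ex = (C−B)/|BC| = (0.7851,0.6193); ey = (-0.6193,0.7851)
θ=21°: P = B + 3.18·ex + 2.78·ey = (2.6421,4.8689)
θ=71°: B = A + 2.00·(cos71°, sin71°) = (0.6511, 1.8910)
θ=71°: |BD| = 6.6245
θ=71°: circle(B,5.00) ∩ circle(D,4.00): a=3.9915, h=3.0112
θ=71°:   candidates: C₊=(5.3362,3.6375) cross=19.948; C₋=(3.6170,-2.1343) cross=-19.948
θ=71°:   branch + wants cross > 0 → take C=(5.3362,3.6375) (cross=19.948)
θ=71°: ex = (C−B)/|BC| = (0.9370,0.3493); ey = (-0.3493,0.9370)
θ=71°: P = B + 3.18·ex + 2.78·ey = (2.6598,5.6067)

θ=21°: 2.64 4.87
θ=71°: 2.66 5.61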